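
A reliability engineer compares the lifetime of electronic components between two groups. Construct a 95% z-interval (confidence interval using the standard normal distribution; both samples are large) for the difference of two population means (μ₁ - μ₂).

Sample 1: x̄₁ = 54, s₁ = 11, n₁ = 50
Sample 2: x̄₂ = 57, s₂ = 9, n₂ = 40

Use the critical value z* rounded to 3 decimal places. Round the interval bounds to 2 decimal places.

Both samples are large (n₁ = 50 ≥ 30, n₂ = 40 ≥ 30), so a z-interval for the difference of means applies.

Point estimate: x̄₁ - x̄₂ = 54 - 57 = -3

Standard error: SE = √(s₁²/n₁ + s₂²/n₂)
= √(11²/50 + 9²/40)
= √(2.420000 + 2.025000)
= 2.108317

For 95% confidence, z* = 1.96 (from standard normal table)
Margin of error: E = z* × SE = 1.96 × 2.108317 = 4.1323

Z-interval: (x̄₁ - x̄₂) ± E = -3 ± 4.1323 = (-7.1323, 1.1323)

Rounded to 2 decimal places:

(-7.13, 1.13)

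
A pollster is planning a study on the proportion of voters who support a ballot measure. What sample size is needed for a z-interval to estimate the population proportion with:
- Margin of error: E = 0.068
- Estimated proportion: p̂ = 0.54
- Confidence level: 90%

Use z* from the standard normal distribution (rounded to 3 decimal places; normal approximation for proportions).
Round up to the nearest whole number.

Using z* for proportion z-interval (normal approximation).

For 90% confidence, z* = 1.645 (from standard normal table)

Sample size formula for proportion z-interval: n = z*²p̂(1-p̂)/E²

n = 1.645² × 0.54 × 0.46 / 0.068²
  = 2.706025 × 0.2484 / 0.004624
  = 145.3669

Round up to the nearest whole number: n = 146

146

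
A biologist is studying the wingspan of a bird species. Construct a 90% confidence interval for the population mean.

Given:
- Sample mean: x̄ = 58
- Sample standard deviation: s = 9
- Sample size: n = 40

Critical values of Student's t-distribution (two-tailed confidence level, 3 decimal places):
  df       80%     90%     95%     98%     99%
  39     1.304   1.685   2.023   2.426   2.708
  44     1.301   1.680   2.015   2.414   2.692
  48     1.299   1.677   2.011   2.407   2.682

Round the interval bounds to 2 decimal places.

The population standard deviation σ is unknown (only the sample standard deviation s is given), so use a t-interval with df = n - 1 = 40 - 1 = 39.

For 90% confidence with df = 39, t* = 1.685 (from t-table)

Standard error: SE = s/√n = 9/√40 = 1.423025

Margin of error: E = t* × SE = 1.685 × 1.423025 = 2.3978

T-interval: x̄ ± E = 58 ± 2.3978 = (55.6022, 60.3978)

Rounded to 2 decimal places:

(55.60, 60.40)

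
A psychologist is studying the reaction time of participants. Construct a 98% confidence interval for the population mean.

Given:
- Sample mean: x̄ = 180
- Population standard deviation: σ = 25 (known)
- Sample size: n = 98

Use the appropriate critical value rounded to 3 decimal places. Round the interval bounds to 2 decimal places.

The population standard deviation σ is known, so use a z-interval (standard normal critical value).

For 98% confidence, z* = 2.326 (from standard normal table)

Standard error: SE = σ/√n = 25/√98 = 2.525381

Margin of error: E = z* × SE = 2.326 × 2.525381 = 5.8740

Z-interval: x̄ ± E = 180 ± 5.8740 = (174.1260, 185.8740)

Rounded to 2 decimal places:

(174.13, 185.87)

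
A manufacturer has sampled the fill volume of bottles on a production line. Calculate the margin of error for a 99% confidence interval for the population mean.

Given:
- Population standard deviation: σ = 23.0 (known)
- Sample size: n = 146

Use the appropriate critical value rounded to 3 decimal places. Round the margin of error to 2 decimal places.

The population standard deviation σ is known, so use the z-interval margin of error formula.

For 99% confidence, z* = 2.576 (from standard normal table)

Margin of error formula for z-interval: E = z* × σ/√n

E = 2.576 × 23.0/√146
  = 2.576 × 1.903494
  = 4.9034

Rounded to 2 decimal places:

4.90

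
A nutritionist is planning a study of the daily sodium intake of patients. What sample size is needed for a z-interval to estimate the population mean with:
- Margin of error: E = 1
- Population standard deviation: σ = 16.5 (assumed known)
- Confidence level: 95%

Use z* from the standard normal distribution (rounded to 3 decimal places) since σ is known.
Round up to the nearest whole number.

Using z* since population σ is known (z-interval formula).

For 95% confidence, z* = 1.96 (from standard normal table)

Sample size formula for z-interval: n = (z*σ/E)²

n = (1.96 × 16.5 / 1)²
  = (32.340000)²
  = 1045.8756

Round up to the nearest whole number: n = 1046

1046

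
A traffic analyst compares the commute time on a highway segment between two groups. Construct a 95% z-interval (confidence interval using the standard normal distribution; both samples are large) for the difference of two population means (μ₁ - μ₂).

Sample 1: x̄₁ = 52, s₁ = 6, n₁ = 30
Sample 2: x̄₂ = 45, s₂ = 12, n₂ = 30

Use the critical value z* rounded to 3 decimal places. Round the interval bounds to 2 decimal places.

Both samples are large (n₁ = 30 ≥ 30, n₂ = 30 ≥ 30), so a z-interval for the difference of means applies.

Point estimate: x̄₁ - x̄₂ = 52 - 45 = 7

Standard error: SE = √(s₁²/n₁ + s₂²/n₂)
= √(6²/30 + 12²/30)
= √(1.200000 + 4.800000)
= 2.449490

For 95% confidence, z* = 1.96 (from standard normal table)
Margin of error: E = z* × SE = 1.96 × 2.449490 = 4.8010

Z-interval: (x̄₁ - x̄₂) ± E = 7 ± 4.8010 = (2.1990, 11.8010)

Rounded to 2 decimal places:

(2.20, 11.80)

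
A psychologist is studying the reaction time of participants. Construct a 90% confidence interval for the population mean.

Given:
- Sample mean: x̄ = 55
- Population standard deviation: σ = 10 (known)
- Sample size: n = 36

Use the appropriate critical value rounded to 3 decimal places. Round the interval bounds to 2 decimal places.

The population standard deviation σ is known, so use a z-interval (standard normal critical value).

For 90% confidence, z* = 1.645 (from standard normal table)

Standard error: SE = σ/√n = 10/√36 = 1.666667

Margin of error: E = z* × SE = 1.645 × 1.666667 = 2.7417

Z-interval: x̄ ± E = 55 ± 2.7417 = (52.2583, 57.7417)

Rounded to 2 decimal places:

(52.26, 57.74)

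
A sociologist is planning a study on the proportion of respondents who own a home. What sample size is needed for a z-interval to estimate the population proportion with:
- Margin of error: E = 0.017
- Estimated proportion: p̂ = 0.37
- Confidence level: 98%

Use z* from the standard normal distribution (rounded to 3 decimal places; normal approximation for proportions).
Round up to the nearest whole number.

Using z* for proportion z-interval (normal approximation).

For 98% confidence, z* = 2.326 (from standard normal table)

Sample size formula for proportion z-interval: n = z*²p̂(1-p̂)/E²

n = 2.326² × 0.37 × 0.63 / 0.017²
  = 5.410276 × 0.2331 / 0.000289
  = 4363.7901

Round up to the nearest whole number: n = 4364

4364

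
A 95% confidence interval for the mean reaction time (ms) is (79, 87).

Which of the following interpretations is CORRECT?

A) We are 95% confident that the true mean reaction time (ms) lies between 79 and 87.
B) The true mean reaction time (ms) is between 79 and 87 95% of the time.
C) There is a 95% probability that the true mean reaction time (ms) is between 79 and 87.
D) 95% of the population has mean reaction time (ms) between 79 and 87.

A confidence interval represents our confidence in the procedure, not a probability statement about the parameter.

Key concept: If we repeated this sampling process many times and computed a 95% CI each time, about 95% of those intervals would contain the true population parameter.

For this specific interval (79, 87):
- Midpoint (point estimate): 83
- Margin of error: 4

The correct interpretation is the one stating confidence that the true parameter lies in the interval — option A.

A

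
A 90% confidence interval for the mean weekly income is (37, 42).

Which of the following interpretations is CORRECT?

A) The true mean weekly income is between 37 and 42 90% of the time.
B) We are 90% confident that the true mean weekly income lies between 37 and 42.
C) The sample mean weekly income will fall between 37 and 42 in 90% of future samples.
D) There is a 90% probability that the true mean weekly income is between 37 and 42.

A confidence interval represents our confidence in the procedure, not a probability statement about the parameter.

Key concept: If we repeated this sampling process many times and computed a 90% CI each time, about 90% of those intervals would contain the true population parameter.

For this specific interval (37, 42):
- Midpoint (point estimate): 39.5
- Margin of error: 2.5

The correct interpretation is the one stating confidence that the true parameter lies in the interval — option B.

B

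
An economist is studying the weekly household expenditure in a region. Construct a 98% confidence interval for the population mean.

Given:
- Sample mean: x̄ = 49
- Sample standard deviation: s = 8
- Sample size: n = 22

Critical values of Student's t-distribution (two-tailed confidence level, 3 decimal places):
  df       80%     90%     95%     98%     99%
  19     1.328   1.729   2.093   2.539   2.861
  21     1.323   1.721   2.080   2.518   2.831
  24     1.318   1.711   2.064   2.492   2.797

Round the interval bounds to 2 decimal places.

The population standard deviation σ is unknown (only the sample standard deviation s is given), so use a t-interval with df = n - 1 = 22 - 1 = 21.

For 98% confidence with df = 21, t* = 2.518 (from t-table)

Standard error: SE = s/√n = 8/√22 = 1.705606

Margin of error: E = t* × SE = 2.518 × 1.705606 = 4.2947

T-interval: x̄ ± E = 49 ± 4.2947 = (44.7053, 53.2947)

Rounded to 2 decimal places:

(44.71, 53.29)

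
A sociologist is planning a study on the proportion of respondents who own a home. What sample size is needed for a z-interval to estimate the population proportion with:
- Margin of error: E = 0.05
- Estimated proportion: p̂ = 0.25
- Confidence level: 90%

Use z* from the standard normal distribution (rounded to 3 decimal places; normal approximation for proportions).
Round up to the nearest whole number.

Using z* for proportion z-interval (normal approximation).

For 90% confidence, z* = 1.645 (from standard normal table)

Sample size formula for proportion z-interval: n = z*²p̂(1-p̂)/E²

n = 1.645² × 0.25 × 0.75 / 0.05²
  = 2.706025 × 0.1875 / 0.0025
  = 202.9519

Round up to the nearest whole number: n = 203

203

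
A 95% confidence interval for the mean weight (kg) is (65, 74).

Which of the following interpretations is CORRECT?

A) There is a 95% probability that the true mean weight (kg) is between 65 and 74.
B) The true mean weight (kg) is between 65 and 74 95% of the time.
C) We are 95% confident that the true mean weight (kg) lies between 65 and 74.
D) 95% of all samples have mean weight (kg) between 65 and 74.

A confidence interval represents our confidence in the procedure, not a probability statement about the parameter.

Key concept: If we repeated this sampling process many times and computed a 95% CI each time, about 95% of those intervals would contain the true population parameter.

For this specific interval (65, 74):
- Midpoint (point estimate): 69.5
- Margin of error: 4.5

The correct interpretation is the one stating confidence that the true parameter lies in the interval — option C.

C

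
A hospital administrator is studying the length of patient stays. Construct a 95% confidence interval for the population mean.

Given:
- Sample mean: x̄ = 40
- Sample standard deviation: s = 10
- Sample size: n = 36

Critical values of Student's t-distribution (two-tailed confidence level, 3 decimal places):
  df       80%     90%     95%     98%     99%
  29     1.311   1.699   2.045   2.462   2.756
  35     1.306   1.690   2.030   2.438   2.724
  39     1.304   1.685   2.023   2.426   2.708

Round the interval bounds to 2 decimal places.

The population standard deviation σ is unknown (only the sample standard deviation s is given), so use a t-interval with df = n - 1 = 36 - 1 = 35.

For 95% confidence with df = 35, t* = 2.030 (from t-table)

Standard error: SE = s/√n = 10/√36 = 1.666667

Margin of error: E = t* × SE = 2.030 × 1.666667 = 3.3833

T-interval: x̄ ± E = 40 ± 3.3833 = (36.6167, 43.3833)

Rounded to 2 decimal places:

(36.62, 43.38)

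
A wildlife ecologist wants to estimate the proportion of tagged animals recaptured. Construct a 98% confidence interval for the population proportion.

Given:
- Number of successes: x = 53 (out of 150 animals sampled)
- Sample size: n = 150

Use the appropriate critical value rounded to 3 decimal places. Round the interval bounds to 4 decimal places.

Sample proportion: p̂ = 53/150 = 0.353333

Check conditions for normal approximation:
  np̂ = 53 ≥ 10 ✓
  n(1-p̂) = 97 ≥ 10 ✓

The sample is large enough, so use a z-interval (normal approximation) for the proportion.

For 98% confidence, z* = 2.326 (from standard normal table)

Standard error: SE = √(p̂(1-p̂)/n) = √(0.353333×0.646667/150) = 0.03902895

Margin of error: E = z* × SE = 2.326 × 0.03902895 = 0.090781

Z-interval: p̂ ± E = 0.353333 ± 0.090781 = (0.262552, 0.444115)

Rounded to 4 decimal places:

(0.2626, 0.4441)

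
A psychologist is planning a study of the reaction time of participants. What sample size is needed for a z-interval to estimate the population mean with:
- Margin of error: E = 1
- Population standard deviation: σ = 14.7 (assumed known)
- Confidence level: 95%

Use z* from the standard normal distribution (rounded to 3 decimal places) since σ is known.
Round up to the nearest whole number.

Using z* since population σ is known (z-interval formula).

For 95% confidence, z* = 1.96 (from standard normal table)

Sample size formula for z-interval: n = (z*σ/E)²

n = (1.96 × 14.7 / 1)²
  = (28.812000)²
  = 830.1313

Round up to the nearest whole number: n = 831

831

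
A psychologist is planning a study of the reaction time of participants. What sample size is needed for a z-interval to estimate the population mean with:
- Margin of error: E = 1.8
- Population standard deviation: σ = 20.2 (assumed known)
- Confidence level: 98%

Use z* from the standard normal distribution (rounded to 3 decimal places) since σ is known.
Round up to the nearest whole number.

Using z* since population σ is known (z-interval formula).

For 98% confidence, z* = 2.326 (from standard normal table)

Sample size formula for z-interval: n = (z*σ/E)²

n = (2.326 × 20.2 / 1.8)²
  = (26.102889)²
  = 681.3608

Round up to the nearest whole number: n = 682

682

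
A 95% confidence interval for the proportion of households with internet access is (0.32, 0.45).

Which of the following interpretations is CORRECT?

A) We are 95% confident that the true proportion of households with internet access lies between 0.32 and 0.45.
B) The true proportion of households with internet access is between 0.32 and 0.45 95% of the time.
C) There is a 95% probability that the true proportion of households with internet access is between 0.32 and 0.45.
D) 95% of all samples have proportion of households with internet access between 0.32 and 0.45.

A confidence interval represents our confidence in the procedure, not a probability statement about the parameter.

Key concept: If we repeated this sampling process many times and computed a 95% CI each time, about 95% of those intervals would contain the true population parameter.

For this specific interval (0.32, 0.45):
- Midpoint (point estimate): 0.385
- Margin of error: 0.065

The correct interpretation is the one stating confidence that the true parameter lies in the interval — option A.

A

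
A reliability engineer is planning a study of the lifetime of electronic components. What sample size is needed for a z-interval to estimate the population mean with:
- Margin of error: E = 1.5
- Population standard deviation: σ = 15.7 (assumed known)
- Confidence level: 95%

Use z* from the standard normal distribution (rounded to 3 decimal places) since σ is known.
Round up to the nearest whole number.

Using z* since population σ is known (z-interval formula).

For 95% confidence, z* = 1.96 (from standard normal table)

Sample size formula for z-interval: n = (z*σ/E)²

n = (1.96 × 15.7 / 1.5)²
  = (20.514667)²
  = 420.8515

Round up to the nearest whole number: n = 421

421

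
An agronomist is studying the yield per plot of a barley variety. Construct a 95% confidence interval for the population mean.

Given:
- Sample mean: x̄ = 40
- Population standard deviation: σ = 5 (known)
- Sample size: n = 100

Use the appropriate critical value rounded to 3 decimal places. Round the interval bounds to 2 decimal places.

The population standard deviation σ is known, so use a z-interval (standard normal critical value).

For 95% confidence, z* = 1.96 (from standard normal table)

Standard error: SE = σ/√n = 5/√100 = 0.500000

Margin of error: E = z* × SE = 1.96 × 0.500000 = 0.9800

Z-interval: x̄ ± E = 40 ± 0.9800 = (39.0200, 40.9800)

Rounded to 2 decimal places:

(39.02, 40.98)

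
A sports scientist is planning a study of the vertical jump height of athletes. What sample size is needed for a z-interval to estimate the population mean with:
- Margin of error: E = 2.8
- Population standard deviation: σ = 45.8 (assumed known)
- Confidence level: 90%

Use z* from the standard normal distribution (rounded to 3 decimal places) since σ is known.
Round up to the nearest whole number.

Using z* since population σ is known (z-interval formula).

For 90% confidence, z* = 1.645 (from standard normal table)

Sample size formula for z-interval: n = (z*σ/E)²

n = (1.645 × 45.8 / 2.8)²
  = (26.907500)²
  = 724.0136

Round up to the nearest whole number: n = 725

725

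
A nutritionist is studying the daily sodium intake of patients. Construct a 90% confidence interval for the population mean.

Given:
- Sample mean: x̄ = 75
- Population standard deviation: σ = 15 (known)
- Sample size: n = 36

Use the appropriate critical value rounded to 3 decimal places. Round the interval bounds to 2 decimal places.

The population standard deviation σ is known, so use a z-interval (standard normal critical value).

For 90% confidence, z* = 1.645 (from standard normal table)

Standard error: SE = σ/√n = 15/√36 = 2.500000

Margin of error: E = z* × SE = 1.645 × 2.500000 = 4.1125

Z-interval: x̄ ± E = 75 ± 4.1125 = (70.8875, 79.1125)

Rounded to 2 decimal places:

(70.89, 79.11)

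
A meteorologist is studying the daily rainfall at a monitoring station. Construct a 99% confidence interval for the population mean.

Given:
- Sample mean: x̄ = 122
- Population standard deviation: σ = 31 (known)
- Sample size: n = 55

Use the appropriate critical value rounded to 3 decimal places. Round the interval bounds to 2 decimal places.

The population standard deviation σ is known, so use a z-interval (standard normal critical value).

For 99% confidence, z* = 2.576 (from standard normal table)

Standard error: SE = σ/√n = 31/√55 = 4.180039

Margin of error: E = z* × SE = 2.576 × 4.180039 = 10.7678

Z-interval: x̄ ± E = 122 ± 10.7678 = (111.2322, 132.7678)

Rounded to 2 decimal places:

(111.23, 132.77)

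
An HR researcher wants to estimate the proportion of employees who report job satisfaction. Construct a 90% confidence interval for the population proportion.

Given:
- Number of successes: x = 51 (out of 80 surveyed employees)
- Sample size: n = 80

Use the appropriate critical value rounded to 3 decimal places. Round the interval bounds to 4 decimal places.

Sample proportion: p̂ = 51/80 = 0.637500

Check conditions for normal approximation:
  np̂ = 51 ≥ 10 ✓
  n(1-p̂) = 29 ≥ 10 ✓

The sample is large enough, so use a z-interval (normal approximation) for the proportion.

For 90% confidence, z* = 1.645 (from standard normal table)

Standard error: SE = √(p̂(1-p̂)/n) = √(0.637500×0.362500/80) = 0.05374637

Margin of error: E = z* × SE = 1.645 × 0.05374637 = 0.088413

Z-interval: p̂ ± E = 0.637500 ± 0.088413 = (0.549087, 0.725913)

Rounded to 4 decimal places:

(0.5491, 0.7259)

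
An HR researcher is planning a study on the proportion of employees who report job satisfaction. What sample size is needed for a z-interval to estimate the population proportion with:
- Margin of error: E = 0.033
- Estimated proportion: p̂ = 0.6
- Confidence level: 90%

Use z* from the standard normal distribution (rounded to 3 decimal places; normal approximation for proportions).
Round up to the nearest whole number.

Using z* for proportion z-interval (normal approximation).

For 90% confidence, z* = 1.645 (from standard normal table)

Sample size formula for proportion z-interval: n = z*²p̂(1-p̂)/E²

n = 1.645² × 0.6 × 0.4 / 0.033²
  = 2.706025 × 0.24 / 0.001089
  = 596.3691

Round up to the nearest whole number: n = 597

597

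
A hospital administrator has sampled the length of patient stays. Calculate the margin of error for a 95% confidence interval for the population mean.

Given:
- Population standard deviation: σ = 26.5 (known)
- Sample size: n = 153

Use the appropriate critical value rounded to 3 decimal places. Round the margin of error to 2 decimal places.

The population standard deviation σ is known, so use the z-interval margin of error formula.

For 95% confidence, z* = 1.96 (from standard normal table)

Margin of error formula for z-interval: E = z* × σ/√n

E = 1.96 × 26.5/√153
  = 1.96 × 2.142398
  = 4.1991

Rounded to 2 decimal places:

4.20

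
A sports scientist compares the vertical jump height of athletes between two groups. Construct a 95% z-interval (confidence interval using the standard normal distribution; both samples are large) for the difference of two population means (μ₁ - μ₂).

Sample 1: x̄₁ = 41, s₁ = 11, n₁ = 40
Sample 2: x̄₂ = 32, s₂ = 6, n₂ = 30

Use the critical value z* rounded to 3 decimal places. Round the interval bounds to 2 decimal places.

Both samples are large (n₁ = 40 ≥ 30, n₂ = 30 ≥ 30), so a z-interval for the difference of means applies.

Point estimate: x̄₁ - x̄₂ = 41 - 32 = 9

Standard error: SE = √(s₁²/n₁ + s₂²/n₂)
= √(11²/40 + 6²/30)
= √(3.025000 + 1.200000)
= 2.055480

For 95% confidence, z* = 1.96 (from standard normal table)
Margin of error: E = z* × SE = 1.96 × 2.055480 = 4.0287

Z-interval: (x̄₁ - x̄₂) ± E = 9 ± 4.0287 = (4.9713, 13.0287)

Rounded to 2 decimal places:

(4.97, 13.03)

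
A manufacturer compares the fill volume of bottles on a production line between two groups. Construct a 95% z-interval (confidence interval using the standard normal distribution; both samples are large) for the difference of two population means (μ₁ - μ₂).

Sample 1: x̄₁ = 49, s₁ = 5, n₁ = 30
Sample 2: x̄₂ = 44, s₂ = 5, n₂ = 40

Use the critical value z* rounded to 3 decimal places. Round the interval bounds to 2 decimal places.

Both samples are large (n₁ = 30 ≥ 30, n₂ = 40 ≥ 30), so a z-interval for the difference of means applies.

Point estimate: x̄₁ - x̄₂ = 49 - 44 = 5

Standard error: SE = √(s₁²/n₁ + s₂²/n₂)
= √(5²/30 + 5²/40)
= √(0.833333 + 0.625000)
= 1.207615

For 95% confidence, z* = 1.96 (from standard normal table)
Margin of error: E = z* × SE = 1.96 × 1.207615 = 2.3669

Z-interval: (x̄₁ - x̄₂) ± E = 5 ± 2.3669 = (2.6331, 7.3669)

Rounded to 2 decimal places:

(2.63, 7.37)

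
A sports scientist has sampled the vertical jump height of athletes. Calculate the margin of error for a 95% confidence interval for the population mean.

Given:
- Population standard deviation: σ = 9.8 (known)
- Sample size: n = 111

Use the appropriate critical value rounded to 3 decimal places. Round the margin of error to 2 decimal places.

The population standard deviation σ is known, so use the z-interval margin of error formula.

For 95% confidence, z* = 1.96 (from standard normal table)

Margin of error formula for z-interval: E = z* × σ/√n

E = 1.96 × 9.8/√111
  = 1.96 × 0.930175
  = 1.8231

Rounded to 2 decimal places:

1.82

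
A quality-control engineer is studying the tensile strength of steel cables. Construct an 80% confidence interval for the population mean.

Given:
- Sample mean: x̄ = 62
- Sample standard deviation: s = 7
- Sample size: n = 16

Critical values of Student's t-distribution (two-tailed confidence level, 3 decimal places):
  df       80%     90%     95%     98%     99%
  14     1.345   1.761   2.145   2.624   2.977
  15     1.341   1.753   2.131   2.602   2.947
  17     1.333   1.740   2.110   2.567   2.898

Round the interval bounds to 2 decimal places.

The population standard deviation σ is unknown (only the sample standard deviation s is given), so use a t-interval with df = n - 1 = 16 - 1 = 15.

For 80% confidence with df = 15, t* = 1.341 (from t-table)

Standard error: SE = s/√n = 7/√16 = 1.750000

Margin of error: E = t* × SE = 1.341 × 1.750000 = 2.3468

T-interval: x̄ ± E = 62 ± 2.3468 = (59.6532, 64.3468)

Rounded to 2 decimal places:

(59.65, 64.35)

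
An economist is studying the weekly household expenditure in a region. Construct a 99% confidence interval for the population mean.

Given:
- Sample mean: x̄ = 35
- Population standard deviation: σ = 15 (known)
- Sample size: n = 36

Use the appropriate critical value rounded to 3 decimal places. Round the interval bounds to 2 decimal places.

The population standard deviation σ is known, so use a z-interval (standard normal critical value).

For 99% confidence, z* = 2.576 (from standard normal table)

Standard error: SE = σ/√n = 15/√36 = 2.500000

Margin of error: E = z* × SE = 2.576 × 2.500000 = 6.4400

Z-interval: x̄ ± E = 35 ± 6.4400 = (28.5600, 41.4400)

Rounded to 2 decimal places:

(28.56, 41.44)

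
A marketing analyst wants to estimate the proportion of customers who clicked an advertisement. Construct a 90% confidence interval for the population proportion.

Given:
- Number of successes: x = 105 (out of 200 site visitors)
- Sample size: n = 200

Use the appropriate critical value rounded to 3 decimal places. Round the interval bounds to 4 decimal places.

Sample proportion: p̂ = 105/200 = 0.525000

Check conditions for normal approximation:
  np̂ = 105 ≥ 10 ✓
  n(1-p̂) = 95 ≥ 10 ✓

The sample is large enough, so use a z-interval (normal approximation) for the proportion.

For 90% confidence, z* = 1.645 (from standard normal table)

Standard error: SE = √(p̂(1-p̂)/n) = √(0.525000×0.475000/200) = 0.03531112

Margin of error: E = z* × SE = 1.645 × 0.03531112 = 0.058087

Z-interval: p̂ ± E = 0.525000 ± 0.058087 = (0.466913, 0.583087)

Rounded to 4 decimal places:

(0.4669, 0.5831)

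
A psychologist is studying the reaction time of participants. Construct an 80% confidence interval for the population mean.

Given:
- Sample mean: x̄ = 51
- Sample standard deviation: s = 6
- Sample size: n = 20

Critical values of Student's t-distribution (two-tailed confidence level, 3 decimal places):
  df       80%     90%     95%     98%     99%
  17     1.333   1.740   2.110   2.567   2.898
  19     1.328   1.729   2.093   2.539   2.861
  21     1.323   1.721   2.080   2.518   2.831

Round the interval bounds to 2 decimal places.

The population standard deviation σ is unknown (only the sample standard deviation s is given), so use a t-interval with df = n - 1 = 20 - 1 = 19.

For 80% confidence with df = 19, t* = 1.328 (from t-table)

Standard error: SE = s/√n = 6/√20 = 1.341641

Margin of error: E = t* × SE = 1.328 × 1.341641 = 1.7817

T-interval: x̄ ± E = 51 ± 1.7817 = (49.2183, 52.7817)

Rounded to 2 decimal places:

(49.22, 52.78)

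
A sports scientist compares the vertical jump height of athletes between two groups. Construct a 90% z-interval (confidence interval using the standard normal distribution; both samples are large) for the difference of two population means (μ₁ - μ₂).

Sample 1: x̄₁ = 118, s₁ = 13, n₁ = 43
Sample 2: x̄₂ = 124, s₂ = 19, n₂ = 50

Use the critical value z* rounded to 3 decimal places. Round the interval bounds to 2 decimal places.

Both samples are large (n₁ = 43 ≥ 30, n₂ = 50 ≥ 30), so a z-interval for the difference of means applies.

Point estimate: x̄₁ - x̄₂ = 118 - 124 = -6

Standard error: SE = √(s₁²/n₁ + s₂²/n₂)
= √(13²/43 + 19²/50)
= √(3.930233 + 7.220000)
= 3.339196

For 90% confidence, z* = 1.645 (from standard normal table)
Margin of error: E = z* × SE = 1.645 × 3.339196 = 5.4930

Z-interval: (x̄₁ - x̄₂) ± E = -6 ± 5.4930 = (-11.4930, -0.5070)

Rounded to 2 decimal places:

(-11.49, -0.51)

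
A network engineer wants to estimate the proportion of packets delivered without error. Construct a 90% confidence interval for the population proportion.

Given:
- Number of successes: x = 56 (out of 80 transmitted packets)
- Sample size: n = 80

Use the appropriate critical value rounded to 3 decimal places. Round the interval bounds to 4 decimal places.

Sample proportion: p̂ = 56/80 = 0.700000

Check conditions for normal approximation:
  np̂ = 56 ≥ 10 ✓
  n(1-p̂) = 24 ≥ 10 ✓

The sample is large enough, so use a z-interval (normal approximation) for the proportion.

For 90% confidence, z* = 1.645 (from standard normal table)

Standard error: SE = √(p̂(1-p̂)/n) = √(0.700000×0.300000/80) = 0.05123475

Margin of error: E = z* × SE = 1.645 × 0.05123475 = 0.084281

Z-interval: p̂ ± E = 0.700000 ± 0.084281 = (0.615719, 0.784281)

Rounded to 4 decimal places:

(0.6157, 0.7843)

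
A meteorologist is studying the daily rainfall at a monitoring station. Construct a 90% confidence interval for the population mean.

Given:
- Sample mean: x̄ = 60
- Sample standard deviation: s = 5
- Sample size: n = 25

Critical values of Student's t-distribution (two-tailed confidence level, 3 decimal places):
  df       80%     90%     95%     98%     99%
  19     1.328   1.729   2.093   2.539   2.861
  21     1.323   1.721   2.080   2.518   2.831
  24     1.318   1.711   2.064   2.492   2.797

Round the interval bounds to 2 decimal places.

The population standard deviation σ is unknown (only the sample standard deviation s is given), so use a t-interval with df = n - 1 = 25 - 1 = 24.

For 90% confidence with df = 24, t* = 1.711 (from t-table)

Standard error: SE = s/√n = 5/√25 = 1.000000

Margin of error: E = t* × SE = 1.711 × 1.000000 = 1.7110

T-interval: x̄ ± E = 60 ± 1.7110 = (58.2890, 61.7110)

Rounded to 2 decimal places:

(58.29, 61.71)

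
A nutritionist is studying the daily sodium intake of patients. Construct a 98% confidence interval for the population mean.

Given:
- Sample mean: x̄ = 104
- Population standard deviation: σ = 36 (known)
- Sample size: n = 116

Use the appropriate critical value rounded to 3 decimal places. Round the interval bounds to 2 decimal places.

The population standard deviation σ is known, so use a z-interval (standard normal critical value).

For 98% confidence, z* = 2.326 (from standard normal table)

Standard error: SE = σ/√n = 36/√116 = 3.342516

Margin of error: E = z* × SE = 2.326 × 3.342516 = 7.7747

Z-interval: x̄ ± E = 104 ± 7.7747 = (96.2253, 111.7747)

Rounded to 2 decimal places:

(96.23, 111.77)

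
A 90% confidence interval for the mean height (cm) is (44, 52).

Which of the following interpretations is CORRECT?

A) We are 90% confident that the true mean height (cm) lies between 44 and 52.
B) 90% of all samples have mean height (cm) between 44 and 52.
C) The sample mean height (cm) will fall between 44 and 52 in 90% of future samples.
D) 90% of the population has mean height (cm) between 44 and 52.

A confidence interval represents our confidence in the procedure, not a probability statement about the parameter.

Key concept: If we repeated this sampling process many times and computed a 90% CI each time, about 90% of those intervals would contain the true population parameter.

For this specific interval (44, 52):
- Midpoint (point estimate): 48
- Margin of error: 4

The correct interpretation is the one stating confidence that the true parameter lies in the interval — option A.

A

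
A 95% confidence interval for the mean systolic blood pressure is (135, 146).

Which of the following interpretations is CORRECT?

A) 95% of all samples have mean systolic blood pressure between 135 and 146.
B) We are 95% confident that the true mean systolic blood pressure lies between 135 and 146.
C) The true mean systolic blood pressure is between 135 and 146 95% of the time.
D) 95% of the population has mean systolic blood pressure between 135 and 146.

A confidence interval represents our confidence in the procedure, not a probability statement about the parameter.

Key concept: If we repeated this sampling process many times and computed a 95% CI each time, about 95% of those intervals would contain the true population parameter.

For this specific interval (135, 146):
- Midpoint (point estimate): 140.5
- Margin of error: 5.5

The correct interpretation is the one stating confidence that the true parameter lies in the interval — option B.

B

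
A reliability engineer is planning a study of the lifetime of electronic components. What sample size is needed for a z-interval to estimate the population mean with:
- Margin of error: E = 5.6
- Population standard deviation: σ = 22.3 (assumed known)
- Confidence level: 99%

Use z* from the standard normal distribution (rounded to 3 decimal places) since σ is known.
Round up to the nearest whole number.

Using z* since population σ is known (z-interval formula).

For 99% confidence, z* = 2.576 (from standard normal table)

Sample size formula for z-interval: n = (z*σ/E)²

n = (2.576 × 22.3 / 5.6)²
  = (10.258000)²
  = 105.2266

Round up to the nearest whole number: n = 106

106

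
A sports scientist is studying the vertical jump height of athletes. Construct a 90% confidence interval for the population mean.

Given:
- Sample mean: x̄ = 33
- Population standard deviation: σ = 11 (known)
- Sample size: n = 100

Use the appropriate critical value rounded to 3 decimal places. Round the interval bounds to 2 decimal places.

The population standard deviation σ is known, so use a z-interval (standard normal critical value).

For 90% confidence, z* = 1.645 (from standard normal table)

Standard error: SE = σ/√n = 11/√100 = 1.100000

Margin of error: E = z* × SE = 1.645 × 1.100000 = 1.8095

Z-interval: x̄ ± E = 33 ± 1.8095 = (31.1905, 34.8095)

Rounded to 2 decimal places:

(31.19, 34.81)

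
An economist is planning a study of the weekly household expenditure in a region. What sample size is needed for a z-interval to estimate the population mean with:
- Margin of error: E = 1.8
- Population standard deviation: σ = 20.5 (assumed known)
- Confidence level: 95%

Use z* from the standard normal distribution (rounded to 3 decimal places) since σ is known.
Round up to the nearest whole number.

Using z* since population σ is known (z-interval formula).

For 95% confidence, z* = 1.96 (from standard normal table)

Sample size formula for z-interval: n = (z*σ/E)²

n = (1.96 × 20.5 / 1.8)²
  = (22.322222)²
  = 498.2816

Round up to the nearest whole number: n = 499

499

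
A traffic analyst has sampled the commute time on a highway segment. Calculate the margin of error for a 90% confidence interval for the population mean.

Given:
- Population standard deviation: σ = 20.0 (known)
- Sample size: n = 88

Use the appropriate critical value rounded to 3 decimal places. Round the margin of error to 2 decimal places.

The population standard deviation σ is known, so use the z-interval margin of error formula.

For 90% confidence, z* = 1.645 (from standard normal table)

Margin of error formula for z-interval: E = z* × σ/√n

E = 1.645 × 20.0/√88
  = 1.645 × 2.132007
  = 3.5072

Rounded to 2 decimal places:

3.51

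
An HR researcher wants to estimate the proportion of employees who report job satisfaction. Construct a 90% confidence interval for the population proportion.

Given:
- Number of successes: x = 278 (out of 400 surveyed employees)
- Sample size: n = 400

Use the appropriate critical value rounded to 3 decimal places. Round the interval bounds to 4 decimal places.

Sample proportion: p̂ = 278/400 = 0.695000

Check conditions for normal approximation:
  np̂ = 278 ≥ 10 ✓
  n(1-p̂) = 122 ≥ 10 ✓

The sample is large enough, so use a z-interval (normal approximation) for the proportion.

For 90% confidence, z* = 1.645 (from standard normal table)

Standard error: SE = √(p̂(1-p̂)/n) = √(0.695000×0.305000/400) = 0.02302037

Margin of error: E = z* × SE = 1.645 × 0.02302037 = 0.037869

Z-interval: p̂ ± E = 0.695000 ± 0.037869 = (0.657131, 0.732869)

Rounded to 4 decimal places:

(0.6571, 0.7329)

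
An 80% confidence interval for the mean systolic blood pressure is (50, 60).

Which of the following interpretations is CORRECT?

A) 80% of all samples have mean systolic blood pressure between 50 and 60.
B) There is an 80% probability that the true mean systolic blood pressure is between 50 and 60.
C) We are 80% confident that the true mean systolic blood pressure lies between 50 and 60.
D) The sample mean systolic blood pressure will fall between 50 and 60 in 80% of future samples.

A confidence interval represents our confidence in the procedure, not a probability statement about the parameter.

Key concept: If we repeated this sampling process many times and computed an 80% CI each time, about 80% of those intervals would contain the true population parameter.

For this specific interval (50, 60):
- Midpoint (point estimate): 55
- Margin of error: 5

The correct interpretation is the one stating confidence that the true parameter lies in the interval — option C.

C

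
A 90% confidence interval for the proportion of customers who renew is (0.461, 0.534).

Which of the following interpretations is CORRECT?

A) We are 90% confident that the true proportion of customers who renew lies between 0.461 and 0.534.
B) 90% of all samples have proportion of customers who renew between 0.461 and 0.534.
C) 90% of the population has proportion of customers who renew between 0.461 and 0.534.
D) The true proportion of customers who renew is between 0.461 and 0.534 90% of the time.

A confidence interval represents our confidence in the procedure, not a probability statement about the parameter.

Key concept: If we repeated this sampling process many times and computed a 90% CI each time, about 90% of those intervals would contain the true population parameter.

For this specific interval (0.461, 0.534):
- Midpoint (point estimate): 0.4975
- Margin of error: 0.0365

The correct interpretation is the one stating confidence that the true parameter lies in the interval — option A.

A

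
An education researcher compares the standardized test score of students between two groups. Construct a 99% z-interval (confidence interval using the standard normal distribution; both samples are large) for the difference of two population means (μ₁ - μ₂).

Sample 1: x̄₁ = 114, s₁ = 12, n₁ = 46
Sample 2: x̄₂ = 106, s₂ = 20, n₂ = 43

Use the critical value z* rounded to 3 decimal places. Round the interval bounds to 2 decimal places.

Both samples are large (n₁ = 46 ≥ 30, n₂ = 43 ≥ 30), so a z-interval for the difference of means applies.

Point estimate: x̄₁ - x̄₂ = 114 - 106 = 8

Standard error: SE = √(s₁²/n₁ + s₂²/n₂)
= √(12²/46 + 20²/43)
= √(3.130435 + 9.302326)
= 3.526012

For 99% confidence, z* = 2.576 (from standard normal table)
Margin of error: E = z* × SE = 2.576 × 3.526012 = 9.0830

Z-interval: (x̄₁ - x̄₂) ± E = 8 ± 9.0830 = (-1.0830, 17.0830)

Rounded to 2 decimal places:

(-1.08, 17.08)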